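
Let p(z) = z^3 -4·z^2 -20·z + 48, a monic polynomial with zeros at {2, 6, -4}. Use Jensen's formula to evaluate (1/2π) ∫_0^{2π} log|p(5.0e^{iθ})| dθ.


Zeros: -4, 2, 6; r = 5.0.
Inside |z| < r: -4, 2. Outside (|z| ≥ r): 6.
p(0) = 48, so log|p(0)| = log(48) = 3.8712.
Apply Jensen: I(r) = log|p(0)| + Σ_k log(r/|z_k|), summed over zeros inside |z| < r.
  log(r/|z_k|) for z_k = 2: log(5.0/2) = 0.9163
  log(r/|z_k|) for z_k = -4: log(5.0/4) = 0.2231
  Outside zeros (6) contribute nothing to the Jensen sum.
Sum over inside zeros: 1.1394.
I(r) = log|p(0)| + (inside sum) = 3.8712 + 1.1394 = 5.0106.
Note: since some zeros are outside |z| ≤ r, the simplified n·log(r) form does NOT apply — only the inside zeros contribute.

I(r) ≈ 5.0106.


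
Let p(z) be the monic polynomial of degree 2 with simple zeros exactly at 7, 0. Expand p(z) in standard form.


The polynomial is p(z) = ∏_{α ∈ S} (z − α), where S = {7, 0}.
Expanding the product yields: p(z) = z^2 -7·z.
The resulting polynomial has degree 2 and real coefficients as required.

p(z) = z^2 -7·z.


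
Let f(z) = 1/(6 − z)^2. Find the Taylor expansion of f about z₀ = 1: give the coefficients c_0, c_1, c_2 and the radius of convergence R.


Let w = z − z₀, so z = z₀ + w.
Then 6 − z = 6 − (z₀ + w) = (6 − z₀) − w = 5 − w.
f(z) = 1/(5 − w)^2 = (1/(5)^2) · (1 − w/(5))^{−2}.
By the binomial series (1−u)^{−2} = Σ_{n≥0} C(n+1, 1) u^n for |u|<1, with u = w/(5):
  c_n = C(n+1, 1) / (5)^(n+2).
  c_0 = 1/(5)^2 = 1/25.
  c_1 = 2/(5)^3 = 2/125.
  c_2 = 3/(5)^4 = 3/625.
The series is valid for |w/d| < 1, i.e. |z − z₀| < |d|.
Radius of convergence: R = |6 − z₀| = |5| = 5 (distance from z₀ to the singularity z = 6).

c_0 = 1/25, c_1 = 2/125, c_2 = 3/625; R = 5.


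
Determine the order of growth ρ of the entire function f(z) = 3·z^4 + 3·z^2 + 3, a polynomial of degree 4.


|f(z)| ≤ Σ|c_k|·r^k = O(r^4) as r → ∞. Polynomial growth is O(e^{r^ε}) for every ε > 0 (since r^4/e^{r^ε} → 0), so ρ ≤ ε for all ε > 0, i.e. ρ = 0. Every nonconstant polynomial has order 0.
Therefore ρ = 0.

Order ρ = 0.


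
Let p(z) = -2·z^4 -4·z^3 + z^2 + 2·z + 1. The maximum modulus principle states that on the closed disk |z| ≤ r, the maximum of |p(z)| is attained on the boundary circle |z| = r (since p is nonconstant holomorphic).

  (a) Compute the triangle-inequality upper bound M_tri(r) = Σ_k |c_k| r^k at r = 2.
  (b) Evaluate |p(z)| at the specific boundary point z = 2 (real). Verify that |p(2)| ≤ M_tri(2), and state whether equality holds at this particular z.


Coefficients: c_0 = 1, c_1 = 2, c_2 = 1, c_3 = -4, c_4 = -2. Radius r = 2.
Part (a). Triangle bound: M_tri(r) = Σ_k |c_k| r^k
  = |1|·2^0 + |2|·2^1 + |1|·2^2 + |-4|·2^3 + |-2|·2^4
  = 1 + 4 + 4 + 32 + 32 = 73.
This bounds M(r) := max_{|z|=r} |p(z)| from above; equality holds iff all terms c_k z^k can be made to align in phase at a single z on |z|=r.
Part (b). At z = 2 (real, on the circle |z| = r):
  p(2) = (1)·2^0 + (2)·2^1 + (1)·2^2 + (-4)·2^3 + (-2)·2^4 = -55.
  |p(2)| = 55.
Check: |p(2)| = 55 ≤ 73 = M_tri(2). ✓ Equality does not hold at z = 2 (the coefficients have mixed signs, so the terms do not all align in phase there).

M_tri(2) = 73; |p(2)| = 55; equality at z=2: no.


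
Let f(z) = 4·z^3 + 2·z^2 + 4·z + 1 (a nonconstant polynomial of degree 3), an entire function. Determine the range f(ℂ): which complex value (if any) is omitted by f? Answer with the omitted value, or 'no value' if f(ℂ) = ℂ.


Little Picard bounds the complement of f(ℂ) to at most one point.
For every w ∈ ℂ, the equation p(z) − w = 0 is a nonconstant polynomial in z and hence has at least one root by the fundamental theorem of algebra. So p is surjective onto ℂ, omitting no value.

Omitted value: no value.


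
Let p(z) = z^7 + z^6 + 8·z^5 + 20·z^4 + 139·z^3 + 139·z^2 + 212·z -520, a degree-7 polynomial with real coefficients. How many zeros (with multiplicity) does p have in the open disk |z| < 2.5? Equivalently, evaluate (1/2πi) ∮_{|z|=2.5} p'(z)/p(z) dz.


The zeros of p are: 1, (-1 + 2i), (-1 - 2i), (2 + 3i), (2 - 3i), (-2 + 2i), (-2 - 2i).
Their magnitudes are: 1, 2.236, 2.236, 3.606, 3.606, 2.828, 2.828.
Zeros with |z| < R = 2.5: 1, (-1 + 2i), (-1 - 2i).
Count = 3.
By the argument principle, (1/2πi) ∮_{|z|=R} p'(z)/p(z) dz equals exactly this count.

Number of zeros inside |z| < 2.5: 3.


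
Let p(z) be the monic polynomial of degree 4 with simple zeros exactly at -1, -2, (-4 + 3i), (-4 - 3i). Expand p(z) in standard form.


The polynomial is p(z) = ∏_{α ∈ S} (z − α), where S = {-1, -2, (-4 + 3i), (-4 - 3i)}.
Expanding the product yields: p(z) = z^4 + 11·z^3 + 51·z^2 + 91·z + 50.
Note conjugate pairs combine to real quadratics: (z − (-4+3i))(z − (-4−3i)) = z² + 8z + 25.
The resulting polynomial has degree 4 and real coefficients as required.

p(z) = z^4 + 11·z^3 + 51·z^2 + 91·z + 50.


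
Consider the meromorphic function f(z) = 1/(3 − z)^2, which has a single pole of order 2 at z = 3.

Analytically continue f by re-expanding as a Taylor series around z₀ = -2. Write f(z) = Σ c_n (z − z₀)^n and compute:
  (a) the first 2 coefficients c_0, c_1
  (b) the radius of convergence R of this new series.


Let w = z − z₀, so z = z₀ + w.
Then 3 − z = 3 − (z₀ + w) = (3 − z₀) − w = 5 − w.
f(z) = 1/(5 − w)^2 = (1/(5)^2) · (1 − w/(5))^{−2}.
By the binomial series (1−u)^{−2} = Σ_{n≥0} C(n+1, 1) u^n for |u|<1, with u = w/(5):
  c_n = C(n+1, 1) / (5)^(n+2).
  c_0 = 1/(5)^2 = 1/25.
  c_1 = 2/(5)^3 = 2/125.
The series is valid for |w/d| < 1, i.e. |z − z₀| < |d|.
Radius of convergence: R = |3 − z₀| = |5| = 5 (distance from z₀ to the singularity z = 3).

c_0 = 1/25, c_1 = 2/125; R = 5.


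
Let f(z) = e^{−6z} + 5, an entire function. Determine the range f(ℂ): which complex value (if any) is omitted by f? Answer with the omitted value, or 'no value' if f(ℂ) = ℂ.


Little Picard bounds the complement of f(ℂ) to at most one point.
e^{−6z} is never zero on ℂ, so 1·e^{−6z} takes every value in ℂ ∖ {0}. Adding 5 shifts the range to ℂ ∖ {5}. Thus f omits exactly the value 5.

Omitted value: 5.


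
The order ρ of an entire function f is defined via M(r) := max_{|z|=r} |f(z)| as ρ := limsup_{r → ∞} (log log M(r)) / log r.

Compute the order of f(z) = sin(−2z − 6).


sin(w) is a linear combination of e^{iw} and e^{−iw} (or e^w, e^{−w} in the hyperbolic case), so |sin(w)| ≤ e^{|w|}. With w = −2z − 6, |w| ≤ 2|z| + 6 = 2r + 6 on |z| = r, giving M(r) ≤ e^{2r + 6}, so ρ ≤ 1. On a suitable ray (z = it for sin/cos; z = t for sinh/cosh, t real → ∞), |sin(−2z − 6)| grows like e^{2|t|}/2, so ρ ≥ 1. Hence ρ = 1.
Therefore ρ = 1.

Order ρ = 1.


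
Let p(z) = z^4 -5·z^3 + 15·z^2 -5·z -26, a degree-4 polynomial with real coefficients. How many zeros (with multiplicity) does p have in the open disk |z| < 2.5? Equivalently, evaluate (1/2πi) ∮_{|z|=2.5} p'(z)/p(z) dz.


The zeros of p are: (2 + 3i), (2 - 3i), 2, -1.
Their magnitudes are: 3.606, 3.606, 2, 1.
Zeros with |z| < R = 2.5: 2, -1.
Count = 2.
By the argument principle, (1/2πi) ∮_{|z|=R} p'(z)/p(z) dz equals exactly this count.

Number of zeros inside |z| < 2.5: 2.


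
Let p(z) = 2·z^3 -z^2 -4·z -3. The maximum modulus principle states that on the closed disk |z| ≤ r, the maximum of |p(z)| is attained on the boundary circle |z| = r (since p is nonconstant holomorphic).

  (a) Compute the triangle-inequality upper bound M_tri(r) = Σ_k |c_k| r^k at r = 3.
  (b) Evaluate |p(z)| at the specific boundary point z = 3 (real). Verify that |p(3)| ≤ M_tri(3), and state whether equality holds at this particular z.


Coefficients: c_0 = -3, c_1 = -4, c_2 = -1, c_3 = 2. Radius r = 3.
Part (a). Triangle bound: M_tri(r) = Σ_k |c_k| r^k
  = |-3|·3^0 + |-4|·3^1 + |-1|·3^2 + |2|·3^3
  = 3 + 12 + 9 + 54 = 78.
This bounds M(r) := max_{|z|=r} |p(z)| from above; equality holds iff all terms c_k z^k can be made to align in phase at a single z on |z|=r.
Part (b). At z = 3 (real, on the circle |z| = r):
  p(3) = (-3)·3^0 + (-4)·3^1 + (-1)·3^2 + (2)·3^3 = 30.
  |p(3)| = 30.
Check: |p(3)| = 30 ≤ 78 = M_tri(3). ✓ Equality does not hold at z = 3 (the coefficients have mixed signs, so the terms do not all align in phase there).

M_tri(3) = 78; |p(3)| = 30; equality at z=3: no.


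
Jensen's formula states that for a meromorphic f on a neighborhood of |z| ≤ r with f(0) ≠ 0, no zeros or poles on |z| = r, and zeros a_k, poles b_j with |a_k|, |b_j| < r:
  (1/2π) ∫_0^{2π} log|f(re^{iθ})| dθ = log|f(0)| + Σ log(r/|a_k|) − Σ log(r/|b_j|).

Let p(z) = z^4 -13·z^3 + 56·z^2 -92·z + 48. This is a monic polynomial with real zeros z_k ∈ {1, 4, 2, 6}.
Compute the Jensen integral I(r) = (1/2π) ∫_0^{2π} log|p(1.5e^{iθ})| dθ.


Zeros: 1, 2, 4, 6; r = 1.5.
Inside |z| < r: 1. Outside (|z| ≥ r): 2, 4, 6.
p(0) = 48, so log|p(0)| = log(48) = 3.8712.
Apply Jensen: I(r) = log|p(0)| + Σ_k log(r/|z_k|), summed over zeros inside |z| < r.
  log(r/|z_k|) for z_k = 1: log(1.5/1) = 0.4055
  Outside zeros (2, 4, 6) contribute nothing to the Jensen sum.
Sum over inside zeros: 0.4055.
I(r) = log|p(0)| + (inside sum) = 3.8712 + 0.4055 = 4.2767.
Note: since some zeros are outside |z| ≤ r, the simplified n·log(r) form does NOT apply — only the inside zeros contribute.

I(r) ≈ 4.2767.


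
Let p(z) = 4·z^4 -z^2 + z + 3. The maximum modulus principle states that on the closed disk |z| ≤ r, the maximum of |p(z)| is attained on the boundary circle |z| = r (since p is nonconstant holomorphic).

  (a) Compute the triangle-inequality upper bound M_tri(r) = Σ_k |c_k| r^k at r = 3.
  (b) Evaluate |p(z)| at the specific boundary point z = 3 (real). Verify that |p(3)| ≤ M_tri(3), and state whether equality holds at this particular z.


Coefficients: c_0 = 3, c_1 = 1, c_2 = -1, c_3 = 0, c_4 = 4. Radius r = 3.
Part (a). Triangle bound: M_tri(r) = Σ_k |c_k| r^k
  = |3|·3^0 + |1|·3^1 + |-1|·3^2 + |0|·3^3 + |4|·3^4
  = 3 + 3 + 9 + 0 + 324 = 339.
This bounds M(r) := max_{|z|=r} |p(z)| from above; equality holds iff all terms c_k z^k can be made to align in phase at a single z on |z|=r.
Part (b). At z = 3 (real, on the circle |z| = r):
  p(3) = (3)·3^0 + (1)·3^1 + (-1)·3^2 + (0)·3^3 + (4)·3^4 = 321.
  |p(3)| = 321.
Check: |p(3)| = 321 ≤ 339 = M_tri(3). ✓ Equality does not hold at z = 3 (the coefficients have mixed signs, so the terms do not all align in phase there).

M_tri(3) = 339; |p(3)| = 321; equality at z=3: no.


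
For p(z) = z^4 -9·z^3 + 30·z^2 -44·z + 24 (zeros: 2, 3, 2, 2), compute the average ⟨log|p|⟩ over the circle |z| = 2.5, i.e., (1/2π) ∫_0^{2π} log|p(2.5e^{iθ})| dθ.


Zeros: 2, 2, 2, 3; r = 2.5.
Inside |z| < r: 2, 2, 2. Outside (|z| ≥ r): 3.
p(0) = 24, so log|p(0)| = log(24) = 3.1781.
Apply Jensen: I(r) = log|p(0)| + Σ_k log(r/|z_k|), summed over zeros inside |z| < r.
  log(r/|z_k|) for z_k = 2: log(2.5/2) = 0.2231
  log(r/|z_k|) for z_k = 2: log(2.5/2) = 0.2231
  log(r/|z_k|) for z_k = 2: log(2.5/2) = 0.2231
  Outside zeros (3) contribute nothing to the Jensen sum.
Sum over inside zeros: 0.6694.
I(r) = log|p(0)| + (inside sum) = 3.1781 + 0.6694 = 3.8475.
Note: since some zeros are outside |z| ≤ r, the simplified n·log(r) form does NOT apply — only the inside zeros contribute.

I(r) ≈ 3.8475.


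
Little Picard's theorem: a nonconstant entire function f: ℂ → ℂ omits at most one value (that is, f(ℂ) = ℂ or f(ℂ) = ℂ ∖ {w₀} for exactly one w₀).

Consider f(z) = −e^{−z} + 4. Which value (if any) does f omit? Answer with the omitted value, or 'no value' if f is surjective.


Little Picard bounds the complement of f(ℂ) to at most one point.
e^{−z} is never zero on ℂ, so -1·e^{−z} takes every value in ℂ ∖ {0}. Adding 4 shifts the range to ℂ ∖ {4}. Thus f omits exactly the value 4.

Omitted value: 4.


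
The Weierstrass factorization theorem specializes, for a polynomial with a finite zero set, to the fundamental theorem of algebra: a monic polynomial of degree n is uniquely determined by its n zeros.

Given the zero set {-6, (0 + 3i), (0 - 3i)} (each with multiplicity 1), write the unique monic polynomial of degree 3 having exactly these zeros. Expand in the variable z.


The polynomial is p(z) = ∏_{α ∈ S} (z − α), where S = {-6, (0 + 3i), (0 - 3i)}.
Expanding the product yields: p(z) = z^3 + 6·z^2 + 9·z + 54.
Note conjugate pairs combine to real quadratics: (z − (0+3i))(z − (0−3i)) = z² + 9.
The resulting polynomial has degree 3 and real coefficients as required.

p(z) = z^3 + 6·z^2 + 9·z + 54.


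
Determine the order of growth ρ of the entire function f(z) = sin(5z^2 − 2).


Write sin(w) = (e^{iw} ± e^{−iw})/(2 or 2i), so |sin(w)| ≤ e^{|w|}. With w = 5z^2 − 2, |w| ≤ 5r^2 + 2 on |z|=r, giving M(r) ≤ e^{5r^2 + 2} and ρ ≤ 2. For the lower bound, choose z on |z|=r with 5z^2 purely imaginary of modulus 5r^2; then |sin(5z^2 − 2)| grows like e^{5r^2}/2, so ρ ≥ 2. Hence ρ = 2.
Therefore ρ = 2.

Order ρ = 2.


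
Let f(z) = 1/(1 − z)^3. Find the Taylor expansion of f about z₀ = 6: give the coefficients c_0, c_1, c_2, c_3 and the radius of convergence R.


Let w = z − z₀, so z = z₀ + w.
Then 1 − z = 1 − (z₀ + w) = (1 − z₀) − w = -5 − w.
f(z) = 1/(-5 − w)^3 = (1/(-5)^3) · (1 − w/(-5))^{−3}.
By the binomial series (1−u)^{−3} = Σ_{n≥0} C(n+2, 2) u^n for |u|<1, with u = w/(-5):
  c_n = C(n+2, 2) / (-5)^(n+3).
  c_0 = 1/(-5)^3 = -1/125.
  c_1 = 3/(-5)^4 = 3/625.
  c_2 = 6/(-5)^5 = -6/3125.
  c_3 = 10/(-5)^6 = 2/3125.
The series is valid for |w/d| < 1, i.e. |z − z₀| < |d|.
Radius of convergence: R = |1 − z₀| = |-5| = 5 (distance from z₀ to the singularity z = 1).

c_0 = -1/125, c_1 = 3/625, c_2 = -6/3125, c_3 = 2/3125; R = 5.


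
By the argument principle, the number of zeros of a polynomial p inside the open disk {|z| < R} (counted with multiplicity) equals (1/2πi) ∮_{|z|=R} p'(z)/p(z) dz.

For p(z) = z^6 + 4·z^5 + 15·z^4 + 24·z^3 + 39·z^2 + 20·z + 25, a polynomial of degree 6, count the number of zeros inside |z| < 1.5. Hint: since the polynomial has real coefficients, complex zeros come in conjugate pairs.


The zeros of p are: (-1 + 2i), (-1 - 2i), (-1 + 2i), (-1 - 2i), (0 + 1i), (0 - 1i).
Their magnitudes are: 2.236, 2.236, 2.236, 2.236, 1, 1.
Zeros with |z| < R = 1.5: (0 + 1i), (0 - 1i).
Count = 2.
By the argument principle, (1/2πi) ∮_{|z|=R} p'(z)/p(z) dz equals exactly this count.

Number of zeros inside |z| < 1.5: 2.


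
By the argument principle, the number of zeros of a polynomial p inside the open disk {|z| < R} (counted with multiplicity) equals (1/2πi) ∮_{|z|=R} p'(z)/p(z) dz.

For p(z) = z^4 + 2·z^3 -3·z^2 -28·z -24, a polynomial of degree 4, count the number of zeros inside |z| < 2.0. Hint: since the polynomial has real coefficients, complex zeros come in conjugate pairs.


The zeros of p are: 3, -1, (-2 + 2i), (-2 - 2i).
Their magnitudes are: 3, 1, 2.828, 2.828.
Zeros with |z| < R = 2.0: -1.
Count = 1.
By the argument principle, (1/2πi) ∮_{|z|=R} p'(z)/p(z) dz equals exactly this count.

Number of zeros inside |z| < 2.0: 1.


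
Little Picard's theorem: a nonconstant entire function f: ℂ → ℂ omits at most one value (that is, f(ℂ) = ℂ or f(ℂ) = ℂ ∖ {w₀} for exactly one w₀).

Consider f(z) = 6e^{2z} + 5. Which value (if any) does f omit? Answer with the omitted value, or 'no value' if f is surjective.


Little Picard bounds the complement of f(ℂ) to at most one point.
e^{2z} is never zero on ℂ, so 6·e^{2z} takes every value in ℂ ∖ {0}. Adding 5 shifts the range to ℂ ∖ {5}. Thus f omits exactly the value 5.

Omitted value: 5.


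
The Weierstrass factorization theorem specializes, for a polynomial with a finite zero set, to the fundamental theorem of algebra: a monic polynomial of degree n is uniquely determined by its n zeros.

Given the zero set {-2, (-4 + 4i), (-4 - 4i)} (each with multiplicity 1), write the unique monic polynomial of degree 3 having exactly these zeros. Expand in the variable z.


The polynomial is p(z) = ∏_{α ∈ S} (z − α), where S = {-2, (-4 + 4i), (-4 - 4i)}.
Expanding the product yields: p(z) = z^3 + 10·z^2 + 48·z + 64.
Note conjugate pairs combine to real quadratics: (z − (-4+4i))(z − (-4−4i)) = z² + 8z + 32.
The resulting polynomial has degree 3 and real coefficients as required.

p(z) = z^3 + 10·z^2 + 48·z + 64.


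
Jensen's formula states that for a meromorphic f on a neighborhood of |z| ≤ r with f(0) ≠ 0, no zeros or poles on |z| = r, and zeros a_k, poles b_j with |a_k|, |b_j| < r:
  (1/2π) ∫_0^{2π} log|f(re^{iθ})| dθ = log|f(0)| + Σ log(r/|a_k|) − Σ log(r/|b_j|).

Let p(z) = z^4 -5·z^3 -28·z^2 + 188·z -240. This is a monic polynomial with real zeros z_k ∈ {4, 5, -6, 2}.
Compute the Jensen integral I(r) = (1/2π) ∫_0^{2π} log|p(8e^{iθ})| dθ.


Zeros: -6, 2, 4, 5; r = 8.
Inside |z| < r: -6, 2, 4, 5. Outside (|z| ≥ r): ∅.
p(0) = -240, so log|p(0)| = log(240) = 5.4806.
Apply Jensen: I(r) = log|p(0)| + Σ_k log(r/|z_k|), summed over zeros inside |z| < r.
  log(r/|z_k|) for z_k = 4: log(8/4) = 0.6931
  log(r/|z_k|) for z_k = 5: log(8/5) = 0.4700
  log(r/|z_k|) for z_k = -6: log(8/6) = 0.2877
  log(r/|z_k|) for z_k = 2: log(8/2) = 1.3863
Sum over inside zeros: 2.8371.
I(r) = log|p(0)| + (inside sum) = 5.4806 + 2.8371 = 8.3178.
Closed form (all zeros inside, monic): I(r) = n·log(r) = 4·log(8) = 8.3178. ✓

I(r) ≈ 8.3178.


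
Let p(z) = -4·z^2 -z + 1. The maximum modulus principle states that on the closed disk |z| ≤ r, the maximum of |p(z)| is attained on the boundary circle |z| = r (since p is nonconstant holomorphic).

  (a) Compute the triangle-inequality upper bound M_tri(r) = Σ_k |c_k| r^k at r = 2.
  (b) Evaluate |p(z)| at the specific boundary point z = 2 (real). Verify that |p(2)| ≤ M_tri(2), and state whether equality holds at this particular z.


Coefficients: c_0 = 1, c_1 = -1, c_2 = -4. Radius r = 2.
Part (a). Triangle bound: M_tri(r) = Σ_k |c_k| r^k
  = |1|·2^0 + |-1|·2^1 + |-4|·2^2
  = 1 + 2 + 16 = 19.
This bounds M(r) := max_{|z|=r} |p(z)| from above; equality holds iff all terms c_k z^k can be made to align in phase at a single z on |z|=r.
Part (b). At z = 2 (real, on the circle |z| = r):
  p(2) = (1)·2^0 + (-1)·2^1 + (-4)·2^2 = -17.
  |p(2)| = 17.
Check: |p(2)| = 17 ≤ 19 = M_tri(2). ✓ Equality does not hold at z = 2 (the coefficients have mixed signs, so the terms do not all align in phase there).

M_tri(2) = 19; |p(2)| = 17; equality at z=2: no.


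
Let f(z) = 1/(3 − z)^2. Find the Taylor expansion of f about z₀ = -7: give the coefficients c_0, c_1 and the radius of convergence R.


Let w = z − z₀, so z = z₀ + w.
Then 3 − z = 3 − (z₀ + w) = (3 − z₀) − w = 10 − w.
f(z) = 1/(10 − w)^2 = (1/(10)^2) · (1 − w/(10))^{−2}.
By the binomial series (1−u)^{−2} = Σ_{n≥0} C(n+1, 1) u^n for |u|<1, with u = w/(10):
  c_n = C(n+1, 1) / (10)^(n+2).
  c_0 = 1/(10)^2 = 1/100.
  c_1 = 2/(10)^3 = 1/500.
The series is valid for |w/d| < 1, i.e. |z − z₀| < |d|.
Radius of convergence: R = |3 − z₀| = |10| = 10 (distance from z₀ to the singularity z = 3).

c_0 = 1/100, c_1 = 1/500; R = 10.


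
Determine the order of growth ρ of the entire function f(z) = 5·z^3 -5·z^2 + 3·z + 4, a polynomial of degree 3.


|f(z)| ≤ Σ|c_k|·r^k = O(r^3) as r → ∞. Polynomial growth is O(e^{r^ε}) for every ε > 0 (since r^3/e^{r^ε} → 0), so ρ ≤ ε for all ε > 0, i.e. ρ = 0. Every nonconstant polynomial has order 0.
Therefore ρ = 0.

Order ρ = 0.


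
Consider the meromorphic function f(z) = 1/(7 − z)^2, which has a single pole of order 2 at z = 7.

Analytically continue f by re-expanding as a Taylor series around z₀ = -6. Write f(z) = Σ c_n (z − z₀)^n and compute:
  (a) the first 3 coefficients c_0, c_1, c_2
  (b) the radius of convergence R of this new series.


Let w = z − z₀, so z = z₀ + w.
Then 7 − z = 7 − (z₀ + w) = (7 − z₀) − w = 13 − w.
f(z) = 1/(13 − w)^2 = (1/(13)^2) · (1 − w/(13))^{−2}.
By the binomial series (1−u)^{−2} = Σ_{n≥0} C(n+1, 1) u^n for |u|<1, with u = w/(13):
  c_n = C(n+1, 1) / (13)^(n+2).
  c_0 = 1/(13)^2 = 1/169.
  c_1 = 2/(13)^3 = 2/2197.
  c_2 = 3/(13)^4 = 3/28561.
The series is valid for |w/d| < 1, i.e. |z − z₀| < |d|.
Radius of convergence: R = |7 − z₀| = |13| = 13 (distance from z₀ to the singularity z = 7).

c_0 = 1/169, c_1 = 2/2197, c_2 = 3/28561; R = 13.


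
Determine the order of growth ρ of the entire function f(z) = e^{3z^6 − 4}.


|e^{3z^6 − 4}| = e^{Re(3·z^6) + -4} ≤ e^{3|z|^6 + -4} = e^{3r^6 + -4} on |z| = r, so ρ ≤ 6. Choosing z on |z|=r so that 3·z^6 is real positive (always possible by picking arg z appropriately) gives |f(z)| = e^{3r^6 + -4}, matching the bound. The additive constant -4 does not affect log log M(r) ~ 6·log r. Hence ρ = 6.
Therefore ρ = 6.

Order ρ = 6.


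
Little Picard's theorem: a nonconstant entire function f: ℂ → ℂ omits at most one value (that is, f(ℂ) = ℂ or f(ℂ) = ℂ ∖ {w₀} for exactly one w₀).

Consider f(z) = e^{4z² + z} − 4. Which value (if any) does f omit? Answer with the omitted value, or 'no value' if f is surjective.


Little Picard bounds the complement of f(ℂ) to at most one point.
The exponent g(z) = 4z² + z is a nonconstant polynomial, hence surjective onto ℂ. So e^{g(z)} takes every value in {e^w : w ∈ ℂ} = ℂ ∖ {0}. Adding -4 shifts the range to ℂ ∖ {-4}. f omits exactly -4.

Omitted value: -4.


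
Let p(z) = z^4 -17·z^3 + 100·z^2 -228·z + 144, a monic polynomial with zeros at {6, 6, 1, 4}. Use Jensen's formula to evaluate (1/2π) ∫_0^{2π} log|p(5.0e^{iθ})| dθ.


Zeros: 1, 4, 6, 6; r = 5.0.
Inside |z| < r: 1, 4. Outside (|z| ≥ r): 6, 6.
p(0) = 144, so log|p(0)| = log(144) = 4.9698.
Apply Jensen: I(r) = log|p(0)| + Σ_k log(r/|z_k|), summed over zeros inside |z| < r.
  log(r/|z_k|) for z_k = 1: log(5.0/1) = 1.6094
  log(r/|z_k|) for z_k = 4: log(5.0/4) = 0.2231
  Outside zeros (6, 6) contribute nothing to the Jensen sum.
Sum over inside zeros: 1.8326.
I(r) = log|p(0)| + (inside sum) = 4.9698 + 1.8326 = 6.8024.
Note: since some zeros are outside |z| ≤ r, the simplified n·log(r) form does NOT apply — only the inside zeros contribute.

I(r) ≈ 6.8024.


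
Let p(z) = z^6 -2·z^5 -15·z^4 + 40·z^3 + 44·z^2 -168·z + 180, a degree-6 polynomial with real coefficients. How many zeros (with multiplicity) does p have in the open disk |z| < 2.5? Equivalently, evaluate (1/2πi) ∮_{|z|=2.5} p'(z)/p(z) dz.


The zeros of p are: -3, -3, (1 + 1i), (1 - 1i), (3 + 1i), (3 - 1i).
Their magnitudes are: 3, 3, 1.414, 1.414, 3.162, 3.162.
Zeros with |z| < R = 2.5: (1 + 1i), (1 - 1i).
Count = 2.
By the argument principle, (1/2πi) ∮_{|z|=R} p'(z)/p(z) dz equals exactly this count.

Number of zeros inside |z| < 2.5: 2.


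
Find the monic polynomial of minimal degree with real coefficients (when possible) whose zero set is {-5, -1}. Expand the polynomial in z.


The polynomial is p(z) = ∏_{α ∈ S} (z − α), where S = {-5, -1}.
Expanding the product yields: p(z) = z^2 + 6·z + 5.
The resulting polynomial has degree 2 and real coefficients as required.

p(z) = z^2 + 6·z + 5.


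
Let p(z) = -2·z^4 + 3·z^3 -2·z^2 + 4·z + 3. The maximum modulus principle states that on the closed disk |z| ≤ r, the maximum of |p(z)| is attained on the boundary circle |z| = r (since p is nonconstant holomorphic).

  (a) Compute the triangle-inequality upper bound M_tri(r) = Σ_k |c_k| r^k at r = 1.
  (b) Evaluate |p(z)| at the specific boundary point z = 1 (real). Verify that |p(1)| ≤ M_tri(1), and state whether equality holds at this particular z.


Coefficients: c_0 = 3, c_1 = 4, c_2 = -2, c_3 = 3, c_4 = -2. Radius r = 1.
Part (a). Triangle bound: M_tri(r) = Σ_k |c_k| r^k
  = |3|·1^0 + |4|·1^1 + |-2|·1^2 + |3|·1^3 + |-2|·1^4
  = 3 + 4 + 2 + 3 + 2 = 14.
This bounds M(r) := max_{|z|=r} |p(z)| from above; equality holds iff all terms c_k z^k can be made to align in phase at a single z on |z|=r.
Part (b). At z = 1 (real, on the circle |z| = r):
  p(1) = (3)·1^0 + (4)·1^1 + (-2)·1^2 + (3)·1^3 + (-2)·1^4 = 6.
  |p(1)| = 6.
Check: |p(1)| = 6 ≤ 14 = M_tri(1). ✓ Equality does not hold at z = 1 (the coefficients have mixed signs, so the terms do not all align in phase there).

M_tri(1) = 14; |p(1)| = 6; equality at z=1: no.


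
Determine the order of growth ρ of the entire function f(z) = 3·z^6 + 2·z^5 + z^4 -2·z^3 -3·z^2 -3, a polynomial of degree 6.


|f(z)| ≤ Σ|c_k|·r^k = O(r^6) as r → ∞. Polynomial growth is O(e^{r^ε}) for every ε > 0 (since r^6/e^{r^ε} → 0), so ρ ≤ ε for all ε > 0, i.e. ρ = 0. Every nonconstant polynomial has order 0.
Therefore ρ = 0.

Order ρ = 0.


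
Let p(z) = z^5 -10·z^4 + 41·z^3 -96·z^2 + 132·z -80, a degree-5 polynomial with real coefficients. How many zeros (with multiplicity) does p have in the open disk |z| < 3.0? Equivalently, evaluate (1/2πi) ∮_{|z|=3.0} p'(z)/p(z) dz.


The zeros of p are: 2, 4, 2, (1 + 2i), (1 - 2i).
Their magnitudes are: 2, 4, 2, 2.236, 2.236.
Zeros with |z| < R = 3.0: 2, 2, (1 + 2i), (1 - 2i).
Count = 4.
By the argument principle, (1/2πi) ∮_{|z|=R} p'(z)/p(z) dz equals exactly this count.

Number of zeros inside |z| < 3.0: 4.


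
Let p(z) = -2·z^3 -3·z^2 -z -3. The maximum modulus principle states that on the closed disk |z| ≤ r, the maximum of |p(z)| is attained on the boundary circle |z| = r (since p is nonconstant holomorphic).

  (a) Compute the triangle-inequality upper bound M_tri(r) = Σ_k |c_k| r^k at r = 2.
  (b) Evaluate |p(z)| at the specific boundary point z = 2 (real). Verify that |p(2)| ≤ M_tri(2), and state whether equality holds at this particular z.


Coefficients: c_0 = -3, c_1 = -1, c_2 = -3, c_3 = -2. Radius r = 2.
Part (a). Triangle bound: M_tri(r) = Σ_k |c_k| r^k
  = |-3|·2^0 + |-1|·2^1 + |-3|·2^2 + |-2|·2^3
  = 3 + 2 + 12 + 16 = 33.
This bounds M(r) := max_{|z|=r} |p(z)| from above; equality holds iff all terms c_k z^k can be made to align in phase at a single z on |z|=r.
Part (b). At z = 2 (real, on the circle |z| = r):
  p(2) = (-3)·2^0 + (-1)·2^1 + (-3)·2^2 + (-2)·2^3 = -33.
  |p(2)| = 33.
Since all nonzero coefficients share the same sign, |p(2)| = 33 = M_tri(2); the triangle bound is attained at z = 2, so in fact M(r) = 33.

M_tri(2) = 33; |p(2)| = 33; equality at z=2: yes.


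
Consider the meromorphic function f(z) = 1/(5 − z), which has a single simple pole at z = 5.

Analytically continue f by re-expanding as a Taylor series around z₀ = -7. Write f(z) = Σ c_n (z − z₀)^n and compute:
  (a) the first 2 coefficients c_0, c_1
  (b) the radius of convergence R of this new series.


Let w = z − z₀, so z = z₀ + w.
Then 5 − z = 5 − (z₀ + w) = (5 − z₀) − w = 12 − w.
f(z) = 1/(12 − w) = (1/(12)) · 1/(1 − w/(12)) = Σ_{n≥0} w^n / (12)^(n+1).
So c_n = 1/(12)^(n+1):
  c_0 = 1/(12)^1 = 1/12.
  c_1 = 1/(12)^2 = 1/144.
The series is valid for |w/d| < 1, i.e. |z − z₀| < |d|.
Radius of convergence: R = |5 − z₀| = |12| = 12 (distance from z₀ to the singularity z = 5).

c_0 = 1/12, c_1 = 1/144; R = 12.


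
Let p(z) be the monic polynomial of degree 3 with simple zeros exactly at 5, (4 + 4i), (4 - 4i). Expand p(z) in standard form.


The polynomial is p(z) = ∏_{α ∈ S} (z − α), where S = {5, (4 + 4i), (4 - 4i)}.
Expanding the product yields: p(z) = z^3 -13·z^2 + 72·z -160.
Note conjugate pairs combine to real quadratics: (z − (4+4i))(z − (4−4i)) = z² − 8z + 32.
The resulting polynomial has degree 3 and real coefficients as required.

p(z) = z^3 -13·z^2 + 72·z -160.


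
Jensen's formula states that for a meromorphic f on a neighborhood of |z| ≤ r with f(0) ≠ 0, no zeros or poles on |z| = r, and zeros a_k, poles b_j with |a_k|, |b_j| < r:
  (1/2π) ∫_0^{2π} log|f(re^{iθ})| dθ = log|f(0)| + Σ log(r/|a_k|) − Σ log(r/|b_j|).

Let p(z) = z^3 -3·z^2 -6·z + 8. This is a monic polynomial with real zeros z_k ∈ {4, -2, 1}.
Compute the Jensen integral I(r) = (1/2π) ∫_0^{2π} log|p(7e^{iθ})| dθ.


Zeros: -2, 1, 4; r = 7.
Inside |z| < r: -2, 1, 4. Outside (|z| ≥ r): ∅.
p(0) = 8, so log|p(0)| = log(8) = 2.0794.
Apply Jensen: I(r) = log|p(0)| + Σ_k log(r/|z_k|), summed over zeros inside |z| < r.
  log(r/|z_k|) for z_k = 4: log(7/4) = 0.5596
  log(r/|z_k|) for z_k = -2: log(7/2) = 1.2528
  log(r/|z_k|) for z_k = 1: log(7/1) = 1.9459
Sum over inside zeros: 3.7583.
I(r) = log|p(0)| + (inside sum) = 2.0794 + 3.7583 = 5.8377.
Closed form (all zeros inside, monic): I(r) = n·log(r) = 3·log(7) = 5.8377. ✓

I(r) ≈ 5.8377.


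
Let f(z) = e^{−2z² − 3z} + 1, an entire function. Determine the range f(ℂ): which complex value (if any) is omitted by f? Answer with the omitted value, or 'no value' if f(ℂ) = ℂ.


Little Picard bounds the complement of f(ℂ) to at most one point.
The exponent g(z) = −2z² − 3z is a nonconstant polynomial, hence surjective onto ℂ. So e^{g(z)} takes every value in {e^w : w ∈ ℂ} = ℂ ∖ {0}. Adding 1 shifts the range to ℂ ∖ {1}. f omits exactly 1.

Omitted value: 1.


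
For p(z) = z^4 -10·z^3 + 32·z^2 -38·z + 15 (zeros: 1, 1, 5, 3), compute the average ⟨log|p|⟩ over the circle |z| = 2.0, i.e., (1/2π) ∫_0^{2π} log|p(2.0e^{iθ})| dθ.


Zeros: 1, 1, 3, 5; r = 2.0.
Inside |z| < r: 1, 1. Outside (|z| ≥ r): 3, 5.
p(0) = 15, so log|p(0)| = log(15) = 2.7081.
Apply Jensen: I(r) = log|p(0)| + Σ_k log(r/|z_k|), summed over zeros inside |z| < r.
  log(r/|z_k|) for z_k = 1: log(2.0/1) = 0.6931
  log(r/|z_k|) for z_k = 1: log(2.0/1) = 0.6931
  Outside zeros (3, 5) contribute nothing to the Jensen sum.
Sum over inside zeros: 1.3863.
I(r) = log|p(0)| + (inside sum) = 2.7081 + 1.3863 = 4.0943.
Note: since some zeros are outside |z| ≤ r, the simplified n·log(r) form does NOT apply — only the inside zeros contribute.

I(r) ≈ 4.0943.


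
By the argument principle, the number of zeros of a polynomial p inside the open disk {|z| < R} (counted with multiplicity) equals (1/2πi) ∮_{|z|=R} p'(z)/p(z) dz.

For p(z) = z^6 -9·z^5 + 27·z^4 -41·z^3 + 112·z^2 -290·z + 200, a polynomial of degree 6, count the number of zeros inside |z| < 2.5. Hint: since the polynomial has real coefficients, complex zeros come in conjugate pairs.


The zeros of p are: (3 + 1i), (3 - 1i), (-1 + 2i), (-1 - 2i), 4, 1.
Their magnitudes are: 3.162, 3.162, 2.236, 2.236, 4, 1.
Zeros with |z| < R = 2.5: (-1 + 2i), (-1 - 2i), 1.
Count = 3.
By the argument principle, (1/2πi) ∮_{|z|=R} p'(z)/p(z) dz equals exactly this count.

Number of zeros inside |z| < 2.5: 3.


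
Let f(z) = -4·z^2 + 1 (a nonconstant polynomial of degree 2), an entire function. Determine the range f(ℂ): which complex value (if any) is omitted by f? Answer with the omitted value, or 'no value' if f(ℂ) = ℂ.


Little Picard bounds the complement of f(ℂ) to at most one point.
For every w ∈ ℂ, the equation p(z) − w = 0 is a nonconstant polynomial in z and hence has at least one root by the fundamental theorem of algebra. So p is surjective onto ℂ, omitting no value.

Omitted value: no value.


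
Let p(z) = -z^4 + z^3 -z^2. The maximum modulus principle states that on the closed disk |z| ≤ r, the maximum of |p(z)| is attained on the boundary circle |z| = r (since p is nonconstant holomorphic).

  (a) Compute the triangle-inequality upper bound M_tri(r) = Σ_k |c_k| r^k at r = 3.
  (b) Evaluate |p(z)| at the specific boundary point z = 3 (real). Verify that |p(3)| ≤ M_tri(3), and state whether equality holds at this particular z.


Coefficients: c_0 = 0, c_1 = 0, c_2 = -1, c_3 = 1, c_4 = -1. Radius r = 3.
Part (a). Triangle bound: M_tri(r) = Σ_k |c_k| r^k
  = |0|·3^0 + |0|·3^1 + |-1|·3^2 + |1|·3^3 + |-1|·3^4
  = 0 + 0 + 9 + 27 + 81 = 117.
This bounds M(r) := max_{|z|=r} |p(z)| from above; equality holds iff all terms c_k z^k can be made to align in phase at a single z on |z|=r.
Part (b). At z = 3 (real, on the circle |z| = r):
  p(3) = (0)·3^0 + (0)·3^1 + (-1)·3^2 + (1)·3^3 + (-1)·3^4 = -63.
  |p(3)| = 63.
Check: |p(3)| = 63 ≤ 117 = M_tri(3). ✓ Equality does not hold at z = 3 (the coefficients have mixed signs, so the terms do not all align in phase there).

M_tri(3) = 117; |p(3)| = 63; equality at z=3: no.


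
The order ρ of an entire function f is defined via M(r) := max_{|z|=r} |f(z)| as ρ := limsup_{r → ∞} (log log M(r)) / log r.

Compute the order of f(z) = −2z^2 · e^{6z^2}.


M(r) = max_{|z|=r} |-2|·|z|^2·|e^{6z^2}| = 2·r^2 · e^{6r^2} (the factors attain their maxima compatibly on |z|=r). Then log M(r) = log 2 + 2·log r + 6r^2, dominated by the last term, so log log M(r) ~ 2·log r. The polynomial factor -2z^2 contributes only a log r term and does not affect the order. ρ = 2.
Therefore ρ = 2.

Order ρ = 2.


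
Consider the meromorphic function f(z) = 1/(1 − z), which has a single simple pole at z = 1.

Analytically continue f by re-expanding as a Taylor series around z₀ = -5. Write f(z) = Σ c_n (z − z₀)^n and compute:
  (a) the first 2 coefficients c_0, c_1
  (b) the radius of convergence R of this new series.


Let w = z − z₀, so z = z₀ + w.
Then 1 − z = 1 − (z₀ + w) = (1 − z₀) − w = 6 − w.
f(z) = 1/(6 − w) = (1/(6)) · 1/(1 − w/(6)) = Σ_{n≥0} w^n / (6)^(n+1).
So c_n = 1/(6)^(n+1):
  c_0 = 1/(6)^1 = 1/6.
  c_1 = 1/(6)^2 = 1/36.
The series is valid for |w/d| < 1, i.e. |z − z₀| < |d|.
Radius of convergence: R = |1 − z₀| = |6| = 6 (distance from z₀ to the singularity z = 1).

c_0 = 1/6, c_1 = 1/36; R = 6.


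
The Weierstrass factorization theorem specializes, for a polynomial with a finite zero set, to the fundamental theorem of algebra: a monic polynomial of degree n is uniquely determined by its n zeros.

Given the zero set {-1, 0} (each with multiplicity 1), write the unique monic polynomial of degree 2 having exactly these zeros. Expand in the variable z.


The polynomial is p(z) = ∏_{α ∈ S} (z − α), where S = {-1, 0}.
Expanding the product yields: p(z) = z^2 + z.
The resulting polynomial has degree 2 and real coefficients as required.

p(z) = z^2 + z.


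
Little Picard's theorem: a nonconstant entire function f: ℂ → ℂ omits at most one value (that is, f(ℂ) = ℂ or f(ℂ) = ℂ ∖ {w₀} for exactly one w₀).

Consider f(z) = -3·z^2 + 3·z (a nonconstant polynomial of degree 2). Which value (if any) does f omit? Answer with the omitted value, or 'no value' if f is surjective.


Little Picard bounds the complement of f(ℂ) to at most one point.
For every w ∈ ℂ, the equation p(z) − w = 0 is a nonconstant polynomial in z and hence has at least one root by the fundamental theorem of algebra. So p is surjective onto ℂ, omitting no value.

Omitted value: no value.


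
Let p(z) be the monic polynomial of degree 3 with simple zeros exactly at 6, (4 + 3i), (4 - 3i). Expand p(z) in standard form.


The polynomial is p(z) = ∏_{α ∈ S} (z − α), where S = {6, (4 + 3i), (4 - 3i)}.
Expanding the product yields: p(z) = z^3 -14·z^2 + 73·z -150.
Note conjugate pairs combine to real quadratics: (z − (4+3i))(z − (4−3i)) = z² − 8z + 25.
The resulting polynomial has degree 3 and real coefficients as required.

p(z) = z^3 -14·z^2 + 73·z -150.


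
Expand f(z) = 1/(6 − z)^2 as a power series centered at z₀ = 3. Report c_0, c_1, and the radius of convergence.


Let w = z − z₀, so z = z₀ + w.
Then 6 − z = 6 − (z₀ + w) = (6 − z₀) − w = 3 − w.
f(z) = 1/(3 − w)^2 = (1/(3)^2) · (1 − w/(3))^{−2}.
By the binomial series (1−u)^{−2} = Σ_{n≥0} C(n+1, 1) u^n for |u|<1, with u = w/(3):
  c_n = C(n+1, 1) / (3)^(n+2).
  c_0 = 1/(3)^2 = 1/9.
  c_1 = 2/(3)^3 = 2/27.
The series is valid for |w/d| < 1, i.e. |z − z₀| < |d|.
Radius of convergence: R = |6 − z₀| = |3| = 3 (distance from z₀ to the singularity z = 6).

c_0 = 1/9, c_1 = 2/27; R = 3.


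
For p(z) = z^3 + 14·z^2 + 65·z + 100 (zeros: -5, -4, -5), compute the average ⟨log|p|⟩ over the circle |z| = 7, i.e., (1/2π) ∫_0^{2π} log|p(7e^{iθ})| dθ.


Zeros: -5, -5, -4; r = 7.
Inside |z| < r: -5, -5, -4. Outside (|z| ≥ r): ∅.
p(0) = 100, so log|p(0)| = log(100) = 4.6052.
Apply Jensen: I(r) = log|p(0)| + Σ_k log(r/|z_k|), summed over zeros inside |z| < r.
  log(r/|z_k|) for z_k = -5: log(7/5) = 0.3365
  log(r/|z_k|) for z_k = -4: log(7/4) = 0.5596
  log(r/|z_k|) for z_k = -5: log(7/5) = 0.3365
Sum over inside zeros: 1.2326.
I(r) = log|p(0)| + (inside sum) = 4.6052 + 1.2326 = 5.8377.
Closed form (all zeros inside, monic): I(r) = n·log(r) = 3·log(7) = 5.8377. ✓

I(r) ≈ 5.8377.


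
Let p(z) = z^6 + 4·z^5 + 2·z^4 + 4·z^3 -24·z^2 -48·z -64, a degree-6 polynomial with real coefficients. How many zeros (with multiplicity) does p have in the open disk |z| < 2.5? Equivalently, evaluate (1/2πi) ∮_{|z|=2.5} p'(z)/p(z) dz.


The zeros of p are: (0 + 2i), (0 - 2i), (-1 + 1i), (-1 - 1i), 2, -4.
Their magnitudes are: 2, 2, 1.414, 1.414, 2, 4.
Zeros with |z| < R = 2.5: (0 + 2i), (0 - 2i), (-1 + 1i), (-1 - 1i), 2.
Count = 5.
By the argument principle, (1/2πi) ∮_{|z|=R} p'(z)/p(z) dz equals exactly this count.

Number of zeros inside |z| < 2.5: 5.


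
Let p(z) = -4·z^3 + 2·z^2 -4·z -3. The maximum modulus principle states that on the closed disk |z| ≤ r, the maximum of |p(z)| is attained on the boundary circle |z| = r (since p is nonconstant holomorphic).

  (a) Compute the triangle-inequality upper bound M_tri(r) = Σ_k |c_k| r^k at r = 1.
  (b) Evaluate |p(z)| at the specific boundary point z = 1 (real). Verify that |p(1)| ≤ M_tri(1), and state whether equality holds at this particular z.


Coefficients: c_0 = -3, c_1 = -4, c_2 = 2, c_3 = -4. Radius r = 1.
Part (a). Triangle bound: M_tri(r) = Σ_k |c_k| r^k
  = |-3|·1^0 + |-4|·1^1 + |2|·1^2 + |-4|·1^3
  = 3 + 4 + 2 + 4 = 13.
This bounds M(r) := max_{|z|=r} |p(z)| from above; equality holds iff all terms c_k z^k can be made to align in phase at a single z on |z|=r.
Part (b). At z = 1 (real, on the circle |z| = r):
  p(1) = (-3)·1^0 + (-4)·1^1 + (2)·1^2 + (-4)·1^3 = -9.
  |p(1)| = 9.
Check: |p(1)| = 9 ≤ 13 = M_tri(1). ✓ Equality does not hold at z = 1 (the coefficients have mixed signs, so the terms do not all align in phase there).

M_tri(1) = 13; |p(1)| = 9; equality at z=1: no.


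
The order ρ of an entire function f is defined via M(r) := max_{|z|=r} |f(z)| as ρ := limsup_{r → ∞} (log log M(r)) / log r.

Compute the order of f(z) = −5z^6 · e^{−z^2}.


M(r) = max_{|z|=r} |-5|·|z|^6·|e^{−z^2}| = 5·r^6 · e^{1r^2} (the factors attain their maxima compatibly on |z|=r). Then log M(r) = log 5 + 6·log r + 1r^2, dominated by the last term, so log log M(r) ~ 2·log r. The polynomial factor -5z^6 contributes only a log r term and does not affect the order. ρ = 2.
Therefore ρ = 2.

Order ρ = 2.


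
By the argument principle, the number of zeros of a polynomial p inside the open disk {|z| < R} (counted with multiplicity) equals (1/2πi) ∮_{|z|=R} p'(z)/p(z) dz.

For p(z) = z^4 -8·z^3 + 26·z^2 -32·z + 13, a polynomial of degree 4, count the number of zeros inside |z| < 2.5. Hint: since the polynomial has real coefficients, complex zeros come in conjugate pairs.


The zeros of p are: 1, 1, (3 + 2i), (3 - 2i).
Their magnitudes are: 1, 1, 3.606, 3.606.
Zeros with |z| < R = 2.5: 1, 1.
Count = 2.
By the argument principle, (1/2πi) ∮_{|z|=R} p'(z)/p(z) dz equals exactly this count.

Number of zeros inside |z| < 2.5: 2.


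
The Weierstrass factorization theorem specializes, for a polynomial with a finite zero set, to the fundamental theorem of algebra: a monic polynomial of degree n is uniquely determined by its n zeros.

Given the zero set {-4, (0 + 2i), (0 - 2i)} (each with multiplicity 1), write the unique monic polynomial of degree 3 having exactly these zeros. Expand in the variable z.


The polynomial is p(z) = ∏_{α ∈ S} (z − α), where S = {-4, (0 + 2i), (0 - 2i)}.
Expanding the product yields: p(z) = z^3 + 4·z^2 + 4·z + 16.
Note conjugate pairs combine to real quadratics: (z − (0+2i))(z − (0−2i)) = z² + 4.
The resulting polynomial has degree 3 and real coefficients as required.

p(z) = z^3 + 4·z^2 + 4·z + 16.
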